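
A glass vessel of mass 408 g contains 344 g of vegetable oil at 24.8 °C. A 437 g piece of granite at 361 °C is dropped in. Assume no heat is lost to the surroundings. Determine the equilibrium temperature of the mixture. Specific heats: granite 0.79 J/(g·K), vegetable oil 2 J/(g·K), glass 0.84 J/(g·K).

Setting the total heat transfer to zero:
437*0.79*(T − 361) + 344*2*(T − 24.8) + 408*0.84*(T − 24.8) = 0
(345.23 + 688 + 342.72) T = 345.23*361 + 688*24.8 + 342.72*24.8
T = 150190 / 1376 = 109 °C

T_f ≈ 109.2 °C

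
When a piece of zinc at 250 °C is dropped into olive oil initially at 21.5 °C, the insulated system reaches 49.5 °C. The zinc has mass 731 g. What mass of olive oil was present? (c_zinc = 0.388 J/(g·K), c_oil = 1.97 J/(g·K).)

m ≈ 1030 g

Net heat exchanged in the isolated system is zero:
731×0.388×(49.5 − 250) + m×1.97×(49.5 − 21.5) = 0
55.16 m = 56867
m = 56867/55.16 ≈ 1031 g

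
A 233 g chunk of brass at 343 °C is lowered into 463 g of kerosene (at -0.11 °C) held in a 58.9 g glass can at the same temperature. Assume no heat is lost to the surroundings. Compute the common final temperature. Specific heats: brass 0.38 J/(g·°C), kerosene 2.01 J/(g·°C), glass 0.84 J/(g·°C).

T_f ≈ 28.3 °C

Conservation of energy gives ΣQ = 0:
233*0.38*(T − 343) + 463*2.01*(T − (-0.11)) + 58.9*0.84*(T − (-0.11)) = 0
1068.6 T = 30261
T ≈ 28.32 °C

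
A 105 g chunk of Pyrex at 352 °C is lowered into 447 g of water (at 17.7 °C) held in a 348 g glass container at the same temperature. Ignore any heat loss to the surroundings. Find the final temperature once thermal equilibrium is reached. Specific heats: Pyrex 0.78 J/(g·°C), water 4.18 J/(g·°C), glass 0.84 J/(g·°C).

T_f ≈ 29.9 °C

Energy conservation, ΣQ = 0:
105·0.78·(T − 352) + 447·4.18·(T − 17.7) + 348·0.84·(T − 17.7) = 0
81.9(T − 352) + 1868.5(T − 17.7) + 292.32(T − 17.7) = 0
(81.9 + 1868.5 + 292.32) T = 81.9·352 + 1868.5·17.7 + 292.32·17.7
T = 67075 / 2242.7 = 29.9 °C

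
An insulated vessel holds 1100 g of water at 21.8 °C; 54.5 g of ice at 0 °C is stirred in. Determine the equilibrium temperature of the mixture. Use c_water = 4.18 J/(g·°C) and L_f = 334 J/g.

T_f ≈ 17.0 °C

Net heat exchanged in the isolated system is zero:
latent heat to melt: 54.5·334 = 18203; warm the meltwater: 227.81 T; water: 4598(T − 21.8)
4825.8 T = 100236 − 18203 = 82033
T ≈ 17.00 °C (positive, so assuming full melt was valid).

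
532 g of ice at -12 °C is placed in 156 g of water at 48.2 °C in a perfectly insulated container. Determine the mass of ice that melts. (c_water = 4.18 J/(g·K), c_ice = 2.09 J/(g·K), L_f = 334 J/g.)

Cooling the water to 0 °C releases 156×4.18×48.2 = 31430 J.
Of that, 532×2.09×12 = 13343 J goes to bring the ice to 0 °C, leaving 18088 J.
Fully melting the ice requires m_ice L_f = 532×334 = 177688 J.
18088 J < 177688 J, so only part of the ice melts and the system sits at 0 °C.
m_melt = 18088 / L_f = 54.15 g.

m_melted ≈ 54.2 g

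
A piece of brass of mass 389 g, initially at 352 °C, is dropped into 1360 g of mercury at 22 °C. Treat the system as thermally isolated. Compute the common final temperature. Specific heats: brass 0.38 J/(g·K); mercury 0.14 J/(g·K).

Net heat exchanged in the isolated system is zero:
389×0.38×(T − 352) + 1360×0.14×(T − 22) = 0
147.82(T − 352) + 190.4(T − 22) = 0
(147.82 + 190.4) T = 147.82×352 + 190.4×22
T = 56221/338.22 ≈ 166.23 °C

T_f ≈ 166.2 °C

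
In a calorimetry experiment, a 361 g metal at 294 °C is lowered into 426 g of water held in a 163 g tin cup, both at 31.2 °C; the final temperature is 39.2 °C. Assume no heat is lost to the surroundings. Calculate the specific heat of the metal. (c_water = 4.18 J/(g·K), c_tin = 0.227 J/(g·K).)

c ≈ 0.158 J/(g·K)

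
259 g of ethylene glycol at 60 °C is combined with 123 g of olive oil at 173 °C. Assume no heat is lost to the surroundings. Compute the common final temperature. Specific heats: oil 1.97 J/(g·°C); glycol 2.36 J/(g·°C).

T_f ≈ 92.1 °C

Heat lost by the oil equals heat gained by the glycol:
123×1.97×(173 − T) = 259×2.36×(T − 60)
242.31(173 − T) = 611.24(T − 60)
853.55 T = 78594  ⇒  T ≈ 92.08 °C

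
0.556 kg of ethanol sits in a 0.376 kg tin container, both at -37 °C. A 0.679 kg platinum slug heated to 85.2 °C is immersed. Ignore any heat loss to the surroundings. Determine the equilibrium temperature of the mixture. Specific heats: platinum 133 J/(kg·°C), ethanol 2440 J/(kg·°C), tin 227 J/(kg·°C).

T_f ≈ -29.8 °C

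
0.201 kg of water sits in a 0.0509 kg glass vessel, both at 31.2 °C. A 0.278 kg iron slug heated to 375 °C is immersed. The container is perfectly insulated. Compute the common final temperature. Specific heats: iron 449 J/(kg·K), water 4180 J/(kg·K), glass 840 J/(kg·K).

T_f ≈ 73.8 °C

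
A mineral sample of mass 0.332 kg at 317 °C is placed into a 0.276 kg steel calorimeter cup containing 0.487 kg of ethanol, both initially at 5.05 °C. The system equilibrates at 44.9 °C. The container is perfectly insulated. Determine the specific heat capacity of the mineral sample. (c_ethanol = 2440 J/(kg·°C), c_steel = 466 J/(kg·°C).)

c ≈ 581 J/(kg·°C)

Conservation of energy gives ΣQ = 0:
0.332×c×(44.9 − 317) + 0.487×2440×(44.9 − 5.05) + 0.276×466×(44.9 − 5.05) = 0
-90.34 c = -52478
c = -52478/-90.34 ≈ 580.9 J/(kg·°C)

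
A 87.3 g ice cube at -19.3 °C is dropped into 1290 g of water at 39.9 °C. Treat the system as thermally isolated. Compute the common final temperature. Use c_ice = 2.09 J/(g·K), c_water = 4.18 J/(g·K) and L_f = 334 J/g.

T_f ≈ 31.7 °C

Net heat exchanged in the isolated system is zero:
warm ice to 0 °C: 87.3·2.09·(0 − (-19.3)) = 3521.4
  latent heat to melt: 87.3·334 = 29158
  warm the meltwater: 364.91 T
  water cools: 1290·4.18·(T − 39.9) = 5392.2(T − 39.9)
5757.1 T = 215149 − 32680 = 182469
T ≈ 31.69 °C — above 0 °C, consistent with complete melting.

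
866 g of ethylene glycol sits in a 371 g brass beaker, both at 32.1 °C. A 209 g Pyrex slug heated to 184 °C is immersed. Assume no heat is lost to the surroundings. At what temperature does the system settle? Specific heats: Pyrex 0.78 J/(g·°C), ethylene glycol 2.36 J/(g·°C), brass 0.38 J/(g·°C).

Net heat exchanged in the isolated system is zero:
209×0.78×(T − 184) + 866×2.36×(T − 32.1) + 371×0.38×(T − 32.1) = 0
163.02(T − 184) + 2043.8(T − 32.1) + 140.98(T − 32.1) = 0
(163.02 + 2043.8 + 140.98) T = 163.02×184 + 2043.8×32.1 + 140.98×32.1
T = 100126/2347.8 ≈ 42.65 °C

T_f ≈ 42.6 °C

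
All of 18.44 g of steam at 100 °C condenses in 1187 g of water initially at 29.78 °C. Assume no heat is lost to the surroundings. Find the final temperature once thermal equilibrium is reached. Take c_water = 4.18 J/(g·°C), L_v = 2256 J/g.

T_f ≈ 39.1 °C

Net heat exchanged in the isolated system is zero:
steam→water at 100 °C releases m L_v = 18.44×2256 = 41601; condensed water 100 °C→T: 77.08(T − 100); water warms: 1187×4.18×(T − 29.78) = 4961.7(T − 29.78)
5038.7 T = 41601 + 7707.9 + 147758 = 197067
T ≈ 39.11 °C — below 100 °C, confirming all the steam condensed.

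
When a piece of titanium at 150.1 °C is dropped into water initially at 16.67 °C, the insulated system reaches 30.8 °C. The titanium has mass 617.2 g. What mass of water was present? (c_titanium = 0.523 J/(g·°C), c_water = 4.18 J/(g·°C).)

Heat lost by the titanium = heat gained by the water:
617.2×0.523×(150.1 − 30.8) = m×4.18×(30.8 − 16.67)
59.06 m = 38510  ⇒  m ≈ 652 g

m ≈ 652 g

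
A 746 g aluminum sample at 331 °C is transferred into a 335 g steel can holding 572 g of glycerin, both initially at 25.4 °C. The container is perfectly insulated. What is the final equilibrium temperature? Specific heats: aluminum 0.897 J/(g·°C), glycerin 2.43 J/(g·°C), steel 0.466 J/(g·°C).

Setting the total heat transfer to zero:
746×0.897×(T − 331) + 572×2.43×(T − 25.4) + 335×0.466×(T − 25.4) = 0
669.16(T − 331) + 1390(T − 25.4) + 156.11(T − 25.4) = 0
(669.16 + 1390 + 156.11) T = 669.16×331 + 1390×25.4 + 156.11×25.4
T ≈ 117.71 °C

T_f ≈ 117.7 °C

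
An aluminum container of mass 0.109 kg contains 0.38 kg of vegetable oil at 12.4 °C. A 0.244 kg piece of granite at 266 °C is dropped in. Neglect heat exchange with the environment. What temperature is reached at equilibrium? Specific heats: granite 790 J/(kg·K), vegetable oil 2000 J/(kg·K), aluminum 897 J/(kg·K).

Taking heat into each body as positive, Σ m c ΔT = 0:
0.244·790·(T − 266) + 0.38·2000·(T − 12.4) + 0.109·897·(T − 12.4) = 0
192.76(T − 266) + 760(T − 12.4) + 97.77(T − 12.4) = 0
(192.76 + 760 + 97.77) T = 192.76·266 + 760·12.4 + 97.77·12.4
T = 61911 / 1050.5 = 58.9 °C

T_f ≈ 58.9 °C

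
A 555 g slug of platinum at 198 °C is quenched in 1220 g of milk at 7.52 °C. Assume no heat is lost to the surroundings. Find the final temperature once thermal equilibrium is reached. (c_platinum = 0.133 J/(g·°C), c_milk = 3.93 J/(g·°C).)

T_f ≈ 10.4 °C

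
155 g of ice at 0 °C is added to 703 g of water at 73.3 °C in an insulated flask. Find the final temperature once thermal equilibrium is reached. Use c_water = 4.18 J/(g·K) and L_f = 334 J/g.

T_f ≈ 45.6 °C

Taking heat into each body as positive, Σ m c ΔT = 0:
fusion: m_ice L_f = 155×334 = 51770
  warm the meltwater: 647.9 T
  water cools: 703×4.18×(T − 73.3) = 2938.5(T − 73.3)
3586.4 T = 215395 − 51770 = 163625
T ≈ 45.62 °C (positive, so assuming full melt was valid).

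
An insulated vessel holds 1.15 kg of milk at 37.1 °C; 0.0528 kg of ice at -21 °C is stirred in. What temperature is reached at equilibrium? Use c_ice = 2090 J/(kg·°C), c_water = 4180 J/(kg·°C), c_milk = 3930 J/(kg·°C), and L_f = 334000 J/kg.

Setting the total heat transfer to zero:
ice -21→0 °C: 0.0528×2090×21 = 2317.4; fusion: m_ice L_f = 0.0528×334000 = 17635; warm the meltwater: 220.7 T; milk: 4519.5(T − 37.1)
4740.2 T = 167673 − 19953 = 147721
T ≈ 31.16 °C — above 0 °C, consistent with complete melting.

T_f ≈ 31.2 °C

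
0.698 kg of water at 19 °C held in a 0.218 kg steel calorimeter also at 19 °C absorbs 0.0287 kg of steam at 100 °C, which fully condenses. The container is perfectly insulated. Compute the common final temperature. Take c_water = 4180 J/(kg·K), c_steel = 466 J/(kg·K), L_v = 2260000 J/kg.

Setting the total heat transfer to zero:
condense steam: −0.0287×2260000 = −64862
  condensed water 100 °C→T: 119.97(T − 100)
  original water: 2917.6(T − 19)
  steel cup: 0.218×466×(T − 19) = 101.59(T − 19)
3139.2 T = 64862 + 11997 + 57365 = 134224
T ≈ 42.76 °C (< 100 °C, so full condensation is consistent).

T_f ≈ 42.8 °C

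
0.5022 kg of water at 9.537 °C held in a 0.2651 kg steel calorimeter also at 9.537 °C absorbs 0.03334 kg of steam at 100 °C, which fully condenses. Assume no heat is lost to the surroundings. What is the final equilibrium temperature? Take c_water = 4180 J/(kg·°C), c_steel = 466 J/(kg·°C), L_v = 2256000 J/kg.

T_f ≈ 46.7 °C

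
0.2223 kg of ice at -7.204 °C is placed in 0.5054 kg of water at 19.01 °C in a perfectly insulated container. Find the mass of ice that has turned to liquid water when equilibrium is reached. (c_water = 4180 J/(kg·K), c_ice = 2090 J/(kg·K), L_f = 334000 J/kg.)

Water can give up m c ΔT = 0.5054×4180×19.01 = 40160 J before reaching 0 °C.
Of that, 0.2223×2090×7.204 = 3347 J goes to bring the ice to 0 °C, leaving 36813 J.
Fully melting the ice requires m_ice L_f = 0.2223×334000 = 74248 J.
That's not enough to melt it all — equilibrium is at 0 °C with ice remaining.
m_melt = 36813 / L_f = 0.1102 kg.

m_melted ≈ 0.11 kg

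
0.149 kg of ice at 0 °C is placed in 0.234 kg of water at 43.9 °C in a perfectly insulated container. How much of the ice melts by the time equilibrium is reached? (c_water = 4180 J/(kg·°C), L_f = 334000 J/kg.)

Cooling the water to 0 °C releases 0.234·4180·43.9 = 42939 J.
To melt every bit of ice: 0.149·334000 = 49766 J.
Since 42939 < 49766 J, not all the ice melts; equilibrium is at 0 °C.
Mass melted = 42939/334000 ≈ 0.1286 kg.

m_melted ≈ 0.129 kg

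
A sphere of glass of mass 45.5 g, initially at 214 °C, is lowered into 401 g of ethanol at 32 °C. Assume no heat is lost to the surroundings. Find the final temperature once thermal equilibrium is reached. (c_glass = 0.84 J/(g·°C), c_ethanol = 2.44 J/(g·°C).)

|Q_glass| = |Q_ethanol|:
45.5×0.84×(214 − T) = 401×2.44×(T − 32)
38.22(214 − T) = 978.44(T − 32)
1016.7 T = 39489  ⇒  T ≈ 38.84 °C

T_f ≈ 38.8 °C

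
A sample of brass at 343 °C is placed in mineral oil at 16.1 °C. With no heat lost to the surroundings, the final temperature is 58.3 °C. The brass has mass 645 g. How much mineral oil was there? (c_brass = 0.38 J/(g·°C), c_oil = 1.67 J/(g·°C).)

m ≈ 990 g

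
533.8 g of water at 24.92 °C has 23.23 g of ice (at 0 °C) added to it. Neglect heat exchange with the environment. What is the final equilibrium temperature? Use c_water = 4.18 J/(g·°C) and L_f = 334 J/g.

Let T be the final temperature. ΣQ_i = 0:
fusion: m_ice L_f = 23.23×334 = 7758.8
  warm the meltwater: 97.1 T
  water cools: 533.8×4.18×(T − 24.92) = 2231.3(T − 24.92)
2328.4 T = 55604 − 7758.8 = 47845
T ≈ 20.55 °C. Since T > 0 °C, the all-ice-melts assumption holds.

T_f ≈ 20.5 °C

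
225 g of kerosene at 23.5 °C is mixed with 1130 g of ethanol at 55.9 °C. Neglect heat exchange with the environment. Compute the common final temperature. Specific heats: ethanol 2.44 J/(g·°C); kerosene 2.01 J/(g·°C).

T_f ≈ 51.3 °C

Energy conservation, ΣQ = 0:
1130·2.44·(T − 55.9) + 225·2.01·(T − 23.5) = 0
3209.4 T = 164755
T = 164755 / 3209.4 = 51.3 °C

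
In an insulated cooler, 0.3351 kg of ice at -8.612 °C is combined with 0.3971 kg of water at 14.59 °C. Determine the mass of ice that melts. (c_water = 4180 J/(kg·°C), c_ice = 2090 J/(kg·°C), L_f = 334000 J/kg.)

m_melted ≈ 0.0544 kg

Cooling the water to 0 °C releases 0.3971×4180×14.59 = 24218 J.
Warming the ice to 0 °C takes 0.3351×2090×8.612 = 6031.5 J, leaving 18186 J for melting.
To melt every bit of ice: 0.3351×334000 = 111923 J.
18186 J < 111923 J, so only part of the ice melts and the system sits at 0 °C.
m_melted×334000 = 18186  ⇒  m_melted ≈ 0.05445 kg.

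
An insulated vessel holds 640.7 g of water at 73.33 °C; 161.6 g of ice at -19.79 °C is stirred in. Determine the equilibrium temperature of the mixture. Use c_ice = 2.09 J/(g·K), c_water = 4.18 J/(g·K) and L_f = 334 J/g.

T_f ≈ 40.5 °C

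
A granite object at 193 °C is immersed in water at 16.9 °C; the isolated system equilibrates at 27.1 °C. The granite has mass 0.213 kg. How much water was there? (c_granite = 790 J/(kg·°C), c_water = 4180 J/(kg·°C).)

m ≈ 0.655 kg

Setting the total heat transfer to zero:
0.213×790×(27.1 − 193) + m×4180×(27.1 − 16.9) = 0
42636 m = 27916
m = 27916/42636 ≈ 0.6548 kg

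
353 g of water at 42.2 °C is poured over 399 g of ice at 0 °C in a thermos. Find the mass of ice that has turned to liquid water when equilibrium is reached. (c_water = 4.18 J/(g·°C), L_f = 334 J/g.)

Heat available from the water dropping to 0 °C: 353·4.18·42.2 = 62268 J.
Melting all 399 g of ice would need 399·334 = 133266 J.
That's not enough to melt it all — equilibrium is at 0 °C with ice remaining.
m_melted·334 = 62268  ⇒  m_melted ≈ 186.4 g.

m_melted ≈ 186 g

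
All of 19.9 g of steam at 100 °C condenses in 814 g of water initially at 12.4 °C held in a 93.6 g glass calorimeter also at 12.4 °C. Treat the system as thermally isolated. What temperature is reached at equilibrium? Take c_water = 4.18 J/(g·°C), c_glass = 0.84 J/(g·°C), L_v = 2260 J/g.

Conservation of energy gives ΣQ = 0:
steam→water at 100 °C releases m L_v = 19.9·2260 = 44974; condensed water 100 °C→T: 83.18(T − 100); original water: 3402.5(T − 12.4); cup: 78.62(T − 12.4)
3564.3 T = 44974 + 8318.2 + 43166 = 96458
T ≈ 27.06 °C (< 100 °C, so full condensation is consistent).

T_f ≈ 27.1 °C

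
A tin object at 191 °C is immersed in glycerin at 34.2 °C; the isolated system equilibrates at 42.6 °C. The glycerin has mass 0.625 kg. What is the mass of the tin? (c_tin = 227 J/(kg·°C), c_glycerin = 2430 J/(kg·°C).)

Setting the total heat transfer to zero:
m×227×(42.6 − 191) + 0.625×2430×(42.6 − 34.2) = 0
-33687 m = -12757
m = -12757/-33687 ≈ 0.3787 kg

m ≈ 0.379 kg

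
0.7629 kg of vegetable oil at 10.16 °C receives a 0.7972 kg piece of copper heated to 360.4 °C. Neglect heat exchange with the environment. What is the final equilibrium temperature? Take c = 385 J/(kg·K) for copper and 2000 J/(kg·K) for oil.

Heat lost by the copper equals heat gained by the oil:
0.7972*385*(360.4 − T) = 0.7629*2000*(T − 10.16)
306.92(360.4 − T) = 1525.8(T − 10.16)
1832.7 T = 126117  ⇒  T ≈ 68.81 °C

T_f ≈ 68.8 °C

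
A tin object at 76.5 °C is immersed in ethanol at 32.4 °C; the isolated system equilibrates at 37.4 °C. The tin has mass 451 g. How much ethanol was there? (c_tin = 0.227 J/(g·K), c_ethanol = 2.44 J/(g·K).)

Heat lost by the tin = heat gained by the ethanol:
451×0.227×(76.5 − 37.4) = m×2.44×(37.4 − 32.4)
12.2 m = 4002.9  ⇒  m ≈ 328.1 g

m ≈ 328 g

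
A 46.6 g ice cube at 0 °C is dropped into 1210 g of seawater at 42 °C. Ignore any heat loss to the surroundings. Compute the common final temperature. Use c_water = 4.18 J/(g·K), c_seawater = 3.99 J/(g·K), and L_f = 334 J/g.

T_f ≈ 37.3 °C

Energy balance with sensible and latent terms:
melt ice: 46.6·334 = 15564
  warm the meltwater: 194.79 T
  seawater: 4827.9(T − 42)
5022.7 T = 202772 − 15564 = 187207
T ≈ 37.27 °C — above 0 °C, consistent with complete melting.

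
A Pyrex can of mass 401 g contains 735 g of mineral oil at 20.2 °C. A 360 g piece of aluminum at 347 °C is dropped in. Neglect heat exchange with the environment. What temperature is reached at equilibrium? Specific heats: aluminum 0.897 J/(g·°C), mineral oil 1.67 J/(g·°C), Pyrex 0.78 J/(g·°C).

T_f ≈ 76.8 °C

Setting the total heat transfer to zero:
360·0.897·(T − 347) + 735·1.67·(T − 20.2) + 401·0.78·(T − 20.2) = 0
(322.92 + 1227.5 + 312.78) T = 322.92·347 + 1227.5·20.2 + 312.78·20.2
T ≈ 76.84 °C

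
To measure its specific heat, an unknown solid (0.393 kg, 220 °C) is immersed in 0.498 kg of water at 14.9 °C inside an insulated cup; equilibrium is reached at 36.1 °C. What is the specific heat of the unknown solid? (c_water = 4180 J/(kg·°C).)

Heat lost by the unknown solid = heat gained by the water:
0.393·c·(220 − 36.1) = 0.498·4180·(36.1 − 14.9)
72.27 c = 44131  ⇒  c ≈ 610.6 J/(kg·°C)

c ≈ 611 J/(kg·°C)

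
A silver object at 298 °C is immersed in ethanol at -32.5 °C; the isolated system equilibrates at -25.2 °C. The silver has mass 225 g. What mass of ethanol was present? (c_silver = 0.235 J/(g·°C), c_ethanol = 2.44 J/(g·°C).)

Taking heat into each body as positive, Σ m c ΔT = 0:
225·0.235·(-25.2 − 298) + m·2.44·(-25.2 − (-32.5)) = 0
17.81 m = 17089
m = 17089/17.81 ≈ 959.4 g

m ≈ 959 g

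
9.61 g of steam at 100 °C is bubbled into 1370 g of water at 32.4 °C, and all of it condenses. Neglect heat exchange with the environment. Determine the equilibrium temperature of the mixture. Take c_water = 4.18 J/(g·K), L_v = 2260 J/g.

Conservation of energy gives ΣQ = 0:
steam→water at 100 °C releases m L_v = 9.61·2260 = 21719; condensate cools 100→T: 9.61·4.18·(T − 100) = 40.17(T − 100); original water: 5726.6(T − 32.4)
5766.8 T = 21719 + 4017 + 185542 = 211277
T ≈ 36.64 °C, under the boiling point, so the assumption holds.

T_f ≈ 36.6 °C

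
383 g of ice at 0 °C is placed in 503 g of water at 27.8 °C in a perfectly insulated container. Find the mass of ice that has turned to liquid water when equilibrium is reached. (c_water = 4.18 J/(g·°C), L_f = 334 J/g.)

Heat available from the water dropping to 0 °C: 503×4.18×27.8 = 58451 J.
Melting all 383 g of ice would need 383×334 = 127922 J.
58451 J < 127922 J, so only part of the ice melts and the system sits at 0 °C.
Mass melted = 58451/334 ≈ 175 g.

m_melted ≈ 175 g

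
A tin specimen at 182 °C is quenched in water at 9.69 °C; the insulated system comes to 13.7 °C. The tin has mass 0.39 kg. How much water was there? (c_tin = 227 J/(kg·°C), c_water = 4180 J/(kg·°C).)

m ≈ 0.889 kg

Conservation of energy gives ΣQ = 0:
0.39·227·(13.7 − 182) + m·4180·(13.7 − 9.69) = 0
16762 m = 14900
m = 14900/16762 ≈ 0.8889 kg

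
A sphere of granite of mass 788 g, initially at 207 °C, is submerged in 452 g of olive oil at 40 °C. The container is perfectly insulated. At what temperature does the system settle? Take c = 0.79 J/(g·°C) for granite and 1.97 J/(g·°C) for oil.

With ΣQ=0 the equilibrium temperature is the m·c-weighted mean:
T_f = (622.52·207 + 890.44·40) / (622.52 + 890.44)
    = 164479 / 1513 ≈ 108.71 °C

T_f ≈ 108.7 °C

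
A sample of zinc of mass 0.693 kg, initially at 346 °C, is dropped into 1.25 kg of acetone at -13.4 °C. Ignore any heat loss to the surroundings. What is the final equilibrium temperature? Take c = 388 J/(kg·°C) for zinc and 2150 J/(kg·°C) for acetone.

Set heat shed by the hot body equal to heat absorbed by the cold body:
0.693*388*(346 − T) = 1.25*2150*(T − (-13.4))
268.88(346 − T) = 2687.5(T − (-13.4))
2956.4 T = 57021  ⇒  T ≈ 19.29 °C

T_f ≈ 19.3 °C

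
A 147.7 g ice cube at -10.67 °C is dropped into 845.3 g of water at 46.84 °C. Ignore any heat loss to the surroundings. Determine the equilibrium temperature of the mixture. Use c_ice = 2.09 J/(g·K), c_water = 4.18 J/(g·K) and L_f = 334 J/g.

T_f ≈ 27.2 °C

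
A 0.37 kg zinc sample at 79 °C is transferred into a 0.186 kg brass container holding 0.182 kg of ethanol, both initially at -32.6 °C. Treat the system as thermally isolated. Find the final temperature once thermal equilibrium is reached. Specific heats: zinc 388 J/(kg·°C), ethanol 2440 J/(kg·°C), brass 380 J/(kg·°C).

T_f ≈ -8.3 °C

Taking heat into each body as positive, Σ m c ΔT = 0:
0.37*388*(T − 79) + 0.182*2440*(T − (-32.6)) + 0.186*380*(T − (-32.6)) = 0
143.56(T − 79) + 444.08(T − (-32.6)) + 70.68(T − (-32.6)) = 0
658.32 T = -5439.9
T = -5439.9/658.32 ≈ -8.26 °C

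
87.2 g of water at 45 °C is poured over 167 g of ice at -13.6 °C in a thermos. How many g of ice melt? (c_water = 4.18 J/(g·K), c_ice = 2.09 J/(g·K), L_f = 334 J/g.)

m_melted ≈ 34.9 g

Cooling the water to 0 °C releases 87.2×4.18×45 = 16402 J.
Of that, 167×2.09×13.6 = 4746.8 J goes to bring the ice to 0 °C, leaving 11656 J.
Melting all 167 g of ice would need 167×334 = 55778 J.
11656 J < 55778 J, so only part of the ice melts and the system sits at 0 °C.
m_melt = 11656 / L_f = 34.9 g.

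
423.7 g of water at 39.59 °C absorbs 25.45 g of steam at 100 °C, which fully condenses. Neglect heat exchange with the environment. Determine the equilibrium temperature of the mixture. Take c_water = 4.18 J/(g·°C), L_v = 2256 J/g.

Taking heat into each body as positive, Σ m c ΔT = 0:
latent heat released on condensation: 25.45·2256 = 57415
  condensate cools 100→T: 25.45·4.18·(T − 100) = 106.38(T − 100)
  original water: 1771.1(T − 39.59)
1877.4 T = 57415 + 10638 + 70117 = 138170
T ≈ 73.59 °C, under the boiling point, so the assumption holds.

T_f ≈ 73.6 °C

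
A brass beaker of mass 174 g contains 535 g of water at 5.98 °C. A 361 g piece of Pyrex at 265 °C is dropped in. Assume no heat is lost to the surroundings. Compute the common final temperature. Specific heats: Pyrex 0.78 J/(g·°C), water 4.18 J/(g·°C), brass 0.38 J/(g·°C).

T_f ≈ 34.2 °C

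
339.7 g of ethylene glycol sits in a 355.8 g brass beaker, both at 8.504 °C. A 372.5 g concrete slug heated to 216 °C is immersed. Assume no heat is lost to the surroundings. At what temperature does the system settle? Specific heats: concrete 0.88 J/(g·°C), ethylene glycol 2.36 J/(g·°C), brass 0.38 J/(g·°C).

Net heat exchanged in the isolated system is zero:
372.5*0.88*(T − 216) + 339.7*2.36*(T − 8.504) + 355.8*0.38*(T − 8.504) = 0
327.8(T − 216) + 801.69(T − 8.504) + 135.2(T − 8.504) = 0
(327.8 + 801.69 + 135.2) T = 327.8*216 + 801.69*8.504 + 135.2*8.504
T = 78772 / 1264.7 = 62.3 °C

T_f ≈ 62.3 °C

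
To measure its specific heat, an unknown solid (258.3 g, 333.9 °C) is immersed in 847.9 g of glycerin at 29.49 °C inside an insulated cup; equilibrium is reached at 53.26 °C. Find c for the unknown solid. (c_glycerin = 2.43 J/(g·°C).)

Conservation of energy gives ΣQ = 0:
258.3·c·(53.26 − 333.9) + 847.9·2.43·(53.26 − 29.49) = 0
-72489 c = -48976
c = -48976/-72489 ≈ 0.6756 J/(g·°C)

c ≈ 0.676 J/(g·°C)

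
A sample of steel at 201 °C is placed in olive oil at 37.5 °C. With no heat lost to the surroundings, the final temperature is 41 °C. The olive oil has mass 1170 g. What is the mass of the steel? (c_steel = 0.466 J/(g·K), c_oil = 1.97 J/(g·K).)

m ≈ 108 g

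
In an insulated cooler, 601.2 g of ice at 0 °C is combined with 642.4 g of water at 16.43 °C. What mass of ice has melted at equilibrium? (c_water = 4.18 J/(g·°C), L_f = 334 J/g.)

m_melted ≈ 132 g

Water can give up m c ΔT = 642.4·4.18·16.43 = 44118 J before reaching 0 °C.
Fully melting the ice requires m_ice L_f = 601.2·334 = 200801 J.
Since 44118 < 200801 J, not all the ice melts; equilibrium is at 0 °C.
m_melt = 44118 / L_f = 132.1 g.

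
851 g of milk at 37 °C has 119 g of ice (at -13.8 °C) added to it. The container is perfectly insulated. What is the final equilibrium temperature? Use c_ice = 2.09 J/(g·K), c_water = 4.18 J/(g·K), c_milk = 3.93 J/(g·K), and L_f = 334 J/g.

T_f ≈ 21.0 °C

Conservation of energy gives ΣQ = 0:
ice -13.8→0 °C: 119·2.09·13.8 = 3432.2; fusion: m_ice L_f = 119·334 = 39746; meltwater 0→T: 119·4.18·T = 497.42 T; milk cools: 851·3.93·(T − 37) = 3344.4(T − 37)
3841.9 T = 123744 − 43178 = 80566
T ≈ 20.97 °C. Since T > 0 °C, the all-ice-melts assumption holds.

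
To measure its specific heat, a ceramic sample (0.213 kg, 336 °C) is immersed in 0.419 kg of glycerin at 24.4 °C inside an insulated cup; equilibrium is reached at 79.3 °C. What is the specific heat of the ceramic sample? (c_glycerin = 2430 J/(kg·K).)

c ≈ 1020 J/(kg·K)

Heat lost by the ceramic sample = heat gained by the glycerin:
0.213·c·(336 − 79.3) = 0.419·2430·(79.3 − 24.4)
54.68 c = 55898  ⇒  c ≈ 1022 J/(kg·K)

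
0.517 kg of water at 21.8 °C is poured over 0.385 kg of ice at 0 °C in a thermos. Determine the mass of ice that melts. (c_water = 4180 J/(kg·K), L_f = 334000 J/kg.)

m_melted ≈ 0.141 kg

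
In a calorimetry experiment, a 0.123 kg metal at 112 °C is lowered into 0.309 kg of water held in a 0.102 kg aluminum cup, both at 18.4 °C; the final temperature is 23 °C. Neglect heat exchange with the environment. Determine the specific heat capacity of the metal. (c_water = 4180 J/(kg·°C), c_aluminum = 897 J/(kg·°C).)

c ≈ 581 J/(kg·°C)

Conservation of energy gives ΣQ = 0:
0.123·c·(23 − 112) + 0.309·4180·(23 − 18.4) + 0.102·897·(23 − 18.4) = 0
-10.95 c = -6362.3
c = -6362.3/-10.95 ≈ 581.2 J/(kg·°C)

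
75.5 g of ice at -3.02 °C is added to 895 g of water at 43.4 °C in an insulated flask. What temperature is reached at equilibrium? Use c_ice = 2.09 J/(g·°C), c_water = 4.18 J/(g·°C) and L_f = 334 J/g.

T_f ≈ 33.7 °C

Conservation of energy gives ΣQ = 0:
warm ice to 0 °C: 75.5×2.09×(0 − (-3.02)) = 476.54; latent heat to melt: 75.5×334 = 25217; warm the meltwater: 315.59 T; water: 3741.1(T − 43.4)
4056.7 T = 162364 − 25694 = 136670
T ≈ 33.69 °C — above 0 °C, consistent with complete melting.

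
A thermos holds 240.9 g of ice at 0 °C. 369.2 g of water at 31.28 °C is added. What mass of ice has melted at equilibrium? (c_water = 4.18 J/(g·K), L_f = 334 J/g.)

Cooling the water to 0 °C releases 369.2·4.18·31.28 = 48273 J.
To melt every bit of ice: 240.9·334 = 80461 J.
Since 48273 < 80461 J, not all the ice melts; equilibrium is at 0 °C.
Mass melted = 48273/334 ≈ 144.5 g.

m_melted ≈ 145 g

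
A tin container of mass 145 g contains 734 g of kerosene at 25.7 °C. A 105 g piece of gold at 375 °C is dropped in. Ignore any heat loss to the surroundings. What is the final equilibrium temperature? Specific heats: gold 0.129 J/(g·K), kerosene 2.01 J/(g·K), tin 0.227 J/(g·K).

T_f ≈ 28.8 °C

Conservation of energy gives ΣQ = 0:
105*0.129*(T − 375) + 734*2.01*(T − 25.7) + 145*0.227*(T − 25.7) = 0
13.54(T − 375) + 1475.3(T − 25.7) + 32.91(T − 25.7) = 0
(13.54 + 1475.3 + 32.91) T = 13.54*375 + 1475.3*25.7 + 32.91*25.7
T = 43842/1521.8 ≈ 28.81 °C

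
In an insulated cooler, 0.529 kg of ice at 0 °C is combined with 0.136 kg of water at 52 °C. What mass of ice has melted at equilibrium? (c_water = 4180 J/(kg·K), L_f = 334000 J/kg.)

Heat available from the water dropping to 0 °C: 0.136·4180·52 = 29561 J.
To melt every bit of ice: 0.529·334000 = 176686 J.
Since 29561 < 176686 J, not all the ice melts; equilibrium is at 0 °C.
Mass melted = 29561/334000 ≈ 0.08851 kg.

m_melted ≈ 0.0885 kg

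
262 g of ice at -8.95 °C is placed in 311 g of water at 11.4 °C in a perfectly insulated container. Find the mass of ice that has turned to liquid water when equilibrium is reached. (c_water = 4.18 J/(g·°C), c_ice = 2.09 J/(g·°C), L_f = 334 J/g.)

Cooling the water to 0 °C releases 311·4.18·11.4 = 14820 J.
Of that, 262·2.09·8.95 = 4900.8 J goes to bring the ice to 0 °C, leaving 9918.9 J.
Fully melting the ice requires m_ice L_f = 262·334 = 87508 J.
9918.9 J < 87508 J, so only part of the ice melts and the system sits at 0 °C.
m_melted·334 = 9918.9  ⇒  m_melted ≈ 29.7 g.

m_melted ≈ 29.7 g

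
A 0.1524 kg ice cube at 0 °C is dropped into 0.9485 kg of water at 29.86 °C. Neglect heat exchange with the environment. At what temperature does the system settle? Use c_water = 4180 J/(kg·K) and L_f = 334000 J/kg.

T_f ≈ 14.7 °C

Taking heat into each body as positive, Σ m c ΔT = 0:
fusion: m_ice L_f = 0.1524×334000 = 50902; meltwater 0→T: 0.1524×4180×T = 637.03 T; water cools: 0.9485×4180×(T − 29.86) = 3964.7(T − 29.86)
4601.8 T = 118387 − 50902 = 67485
T ≈ 14.67 °C — above 0 °C, consistent with complete melting.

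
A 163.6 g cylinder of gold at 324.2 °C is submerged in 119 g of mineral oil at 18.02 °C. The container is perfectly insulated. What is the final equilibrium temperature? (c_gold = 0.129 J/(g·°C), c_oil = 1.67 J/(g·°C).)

T_f is the heat-capacity-weighted average of the initial temperatures:
T_f = (21.1×324.2 + 198.73×18.02) / (21.1 + 198.73)
    = 10423 / 219.83 ≈ 47.41 °C

T_f ≈ 47.4 °C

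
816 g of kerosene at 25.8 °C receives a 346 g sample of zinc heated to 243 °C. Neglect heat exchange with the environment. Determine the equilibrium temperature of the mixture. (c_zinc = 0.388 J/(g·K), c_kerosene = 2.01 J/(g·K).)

Conservation of energy gives ΣQ = 0:
346×0.388×(T − 243) + 816×2.01×(T − 25.8) = 0
134.25(T − 243) + 1640.2(T − 25.8) = 0
(134.25 + 1640.2) T = 134.25×243 + 1640.2×25.8
T = 74938 / 1774.4 = 42.2 °C

T_f ≈ 42.2 °C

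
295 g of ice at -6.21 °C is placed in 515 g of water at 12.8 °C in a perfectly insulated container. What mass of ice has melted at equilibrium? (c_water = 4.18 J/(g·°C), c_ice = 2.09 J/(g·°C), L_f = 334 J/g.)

m_melted ≈ 71 g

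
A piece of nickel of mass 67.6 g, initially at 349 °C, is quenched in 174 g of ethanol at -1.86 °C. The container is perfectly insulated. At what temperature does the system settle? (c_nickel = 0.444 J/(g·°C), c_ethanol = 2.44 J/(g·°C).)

Heat lost by the nickel equals heat gained by the ethanol:
67.6·0.444·(349 − T) = 174·2.44·(T − (-1.86))
30.01(349 − T) = 424.56(T − (-1.86))
454.57 T = 9685.3  ⇒  T ≈ 21.31 °C

T_f ≈ 21.3 °C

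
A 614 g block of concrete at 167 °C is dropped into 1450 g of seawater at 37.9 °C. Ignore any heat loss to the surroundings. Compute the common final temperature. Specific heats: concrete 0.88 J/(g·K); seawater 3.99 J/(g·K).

T_f ≈ 48.9 °C

Taking heat into each body as positive, Σ m c ΔT = 0:
614·0.88·(T − 167) + 1450·3.99·(T − 37.9) = 0
540.32(T − 167) + 5785.5(T − 37.9) = 0
6325.8 T = 309504
T = 309504/6325.8 ≈ 48.93 °C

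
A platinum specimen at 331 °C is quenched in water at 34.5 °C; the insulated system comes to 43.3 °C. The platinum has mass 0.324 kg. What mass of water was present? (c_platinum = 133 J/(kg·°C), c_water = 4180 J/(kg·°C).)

Heat lost by the platinum = heat gained by the water:
0.324·133·(331 − 43.3) = m·4180·(43.3 − 34.5)
36784 m = 12398  ⇒  m ≈ 0.337 kg

m ≈ 0.337 kg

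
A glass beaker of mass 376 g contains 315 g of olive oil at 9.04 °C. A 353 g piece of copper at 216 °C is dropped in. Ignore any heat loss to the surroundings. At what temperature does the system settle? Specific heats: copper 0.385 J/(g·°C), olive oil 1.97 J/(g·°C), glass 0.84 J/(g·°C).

T_f ≈ 35.3 °C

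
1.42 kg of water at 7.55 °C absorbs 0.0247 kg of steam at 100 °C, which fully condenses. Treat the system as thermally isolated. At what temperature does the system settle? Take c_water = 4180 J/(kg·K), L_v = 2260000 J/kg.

Conservation of energy gives ΣQ = 0:
steam→water at 100 °C releases m L_v = 0.0247×2260000 = 55822; condensate cools 100→T: 0.0247×4180×(T − 100) = 103.25(T − 100); original water: 5935.6(T − 7.55)
6038.8 T = 55822 + 10325 + 44814 = 110960
T ≈ 18.37 °C — below 100 °C, confirming all the steam condensed.

T_f ≈ 18.4 °C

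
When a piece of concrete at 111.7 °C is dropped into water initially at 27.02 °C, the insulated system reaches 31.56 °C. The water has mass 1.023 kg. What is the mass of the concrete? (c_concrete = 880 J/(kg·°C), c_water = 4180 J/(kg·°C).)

Heat lost by the concrete = heat gained by the water:
m×880×(111.7 − 31.56) = 1.023×4180×(31.56 − 27.02)
70523 m = 19414  ⇒  m ≈ 0.2753 kg

m ≈ 0.275 kg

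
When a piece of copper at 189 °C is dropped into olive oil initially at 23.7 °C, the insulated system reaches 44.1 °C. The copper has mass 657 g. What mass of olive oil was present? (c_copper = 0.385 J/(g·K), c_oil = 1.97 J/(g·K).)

m ≈ 912 g

Heat lost by the copper = heat gained by the oil:
657·0.385·(189 − 44.1) = m·1.97·(44.1 − 23.7)
40.19 m = 36652  ⇒  m ≈ 912 g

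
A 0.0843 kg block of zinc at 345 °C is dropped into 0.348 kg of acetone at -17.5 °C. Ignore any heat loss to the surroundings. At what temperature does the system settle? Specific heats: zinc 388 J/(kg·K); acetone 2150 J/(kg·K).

|Q_zinc| = |Q_acetone|:
0.0843×388×(345 − T) = 0.348×2150×(T − (-17.5))
32.71(345 − T) = 748.2(T − (-17.5))
780.91 T = -1809.1  ⇒  T ≈ -2.32 °C

T_f ≈ -2.3 °C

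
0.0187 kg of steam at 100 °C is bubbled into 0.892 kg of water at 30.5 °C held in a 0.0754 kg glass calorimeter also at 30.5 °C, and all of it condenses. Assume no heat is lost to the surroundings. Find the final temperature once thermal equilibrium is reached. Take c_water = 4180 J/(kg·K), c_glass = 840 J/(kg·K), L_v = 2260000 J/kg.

Taking heat into each body as positive, Σ m c ΔT = 0:
steam→water at 100 °C releases m L_v = 0.0187×2260000 = 42262
  condensate cools 100→T: 0.0187×4180×(T − 100) = 78.17(T − 100)
  original water: 3728.6(T − 30.5)
  cup: 63.34(T − 30.5)
3870.1 T = 42262 + 7816.6 + 115653 = 165731
T ≈ 42.82 °C (< 100 °C, so full condensation is consistent).

T_f ≈ 42.8 °C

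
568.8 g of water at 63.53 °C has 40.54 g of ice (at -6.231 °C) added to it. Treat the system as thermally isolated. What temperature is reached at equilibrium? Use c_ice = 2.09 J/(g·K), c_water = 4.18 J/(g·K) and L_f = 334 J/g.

Sum of m c ΔT and latent-heat terms is zero:
warm ice to 0 °C: 40.54×2.09×(0 − (-6.231)) = 527.94
  melt ice: 40.54×334 = 13540
  meltwater 0→T: 40.54×4.18×T = 169.46 T
  water: 2377.6(T − 63.53)
2547 T = 151048 − 14068 = 136980
T ≈ 53.78 °C — above 0 °C, consistent with complete melting.

T_f ≈ 53.8 °C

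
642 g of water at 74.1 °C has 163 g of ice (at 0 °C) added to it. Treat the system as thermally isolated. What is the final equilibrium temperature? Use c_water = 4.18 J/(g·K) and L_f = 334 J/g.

T_f ≈ 42.9 °C

Setting the total heat transfer to zero:
melt ice: 163·334 = 54442
  warm the meltwater: 681.34 T
  water cools: 642·4.18·(T − 74.1) = 2683.6(T − 74.1)
3364.9 T = 198852 − 54442 = 144410
T ≈ 42.92 °C. Since T > 0 °C, the all-ice-melts assumption holds.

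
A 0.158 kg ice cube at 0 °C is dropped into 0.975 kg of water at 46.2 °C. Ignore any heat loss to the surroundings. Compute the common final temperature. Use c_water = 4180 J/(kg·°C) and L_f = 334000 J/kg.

Energy conservation, ΣQ = 0:
fusion: m_ice L_f = 0.158·334000 = 52772
  warm the meltwater: 660.44 T
  water cools: 0.975·4180·(T − 46.2) = 4075.5(T − 46.2)
4735.9 T = 188288 − 52772 = 135516
T ≈ 28.61 °C (positive, so assuming full melt was valid).

T_f ≈ 28.6 °C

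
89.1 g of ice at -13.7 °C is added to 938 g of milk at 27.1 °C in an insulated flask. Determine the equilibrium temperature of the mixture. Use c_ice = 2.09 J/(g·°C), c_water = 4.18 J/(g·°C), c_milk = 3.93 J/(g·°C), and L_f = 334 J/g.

T_f ≈ 16.7 °C

Conservation of energy gives ΣQ = 0:
ice -13.7→0 °C: 89.1×2.09×13.7 = 2551.2
  melt ice: 89.1×334 = 29759
  meltwater 0→T: 89.1×4.18×T = 372.44 T
  milk cools: 938×3.93×(T − 27.1) = 3686.3(T − 27.1)
4058.8 T = 99900 − 32311 = 67589
T ≈ 16.65 °C — above 0 °C, consistent with complete melting.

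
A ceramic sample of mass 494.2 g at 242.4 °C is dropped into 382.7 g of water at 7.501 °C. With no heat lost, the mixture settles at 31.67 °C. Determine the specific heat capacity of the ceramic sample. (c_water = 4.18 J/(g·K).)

c ≈ 0.371 J/(g·K)

Energy conservation, ΣQ = 0:
494.2×c×(31.67 − 242.4) + 382.7×4.18×(31.67 − 7.501) = 0
-104143 c = -38663
c = -38663/-104143 ≈ 0.3712 J/(g·K)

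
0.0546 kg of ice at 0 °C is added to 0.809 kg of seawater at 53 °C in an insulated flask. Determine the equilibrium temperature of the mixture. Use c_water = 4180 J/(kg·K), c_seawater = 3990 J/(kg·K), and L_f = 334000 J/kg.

T_f ≈ 44.2 °C

Sum of m c ΔT and latent-heat terms is zero:
fusion: m_ice L_f = 0.0546·334000 = 18236
  meltwater 0→T: 0.0546·4180·T = 228.23 T
  seawater cools: 0.809·3990·(T − 53) = 3227.9(T − 53)
3456.1 T = 171079 − 18236 = 152843
T ≈ 44.22 °C — above 0 °C, consistent with complete melting.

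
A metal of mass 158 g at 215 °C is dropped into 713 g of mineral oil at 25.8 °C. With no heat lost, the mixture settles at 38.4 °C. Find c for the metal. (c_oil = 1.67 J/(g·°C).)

m_s c (T_s − T_f) = m_oil c_oil (T_f − T_0):
158·c·(215 − 38.4) = 713·1.67·(38.4 − 25.8)
27903 c = 15003  ⇒  c ≈ 0.5377 J/(g·°C)

c ≈ 0.538 J/(g·°C)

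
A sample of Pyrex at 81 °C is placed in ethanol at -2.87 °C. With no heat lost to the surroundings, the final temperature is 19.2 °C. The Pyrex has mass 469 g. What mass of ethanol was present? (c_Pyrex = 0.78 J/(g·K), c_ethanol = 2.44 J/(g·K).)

m ≈ 420 g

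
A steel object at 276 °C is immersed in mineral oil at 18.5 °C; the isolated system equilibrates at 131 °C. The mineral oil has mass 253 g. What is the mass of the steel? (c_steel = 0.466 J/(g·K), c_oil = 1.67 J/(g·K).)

Heat lost by the steel = heat gained by the oil:
m·0.466·(276 − 131) = 253·1.67·(131 − 18.5)
67.57 m = 47532  ⇒  m ≈ 703.5 g

m ≈ 703 g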